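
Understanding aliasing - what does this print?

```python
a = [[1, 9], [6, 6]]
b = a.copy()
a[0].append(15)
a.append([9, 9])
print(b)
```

Key concept: shallow copy with nested lists.
Step by step:
`a = [[1, 9], [6, 6]]` → a = [[1, 9], [6, 6]]
`b = a.copy()` → b = [[1, 9], [6, 6]]
`a[0].append(15)` → a = [[1, 9, 15], [6, 6]]; b = [[1, 9, 15], [6, 6]]
`a.append([9, 9])` → a = [[1, 9, 15], [6, 6], [9, 9]]
`print(b)` → prints [[1, 9, 15], [6, 6]]

Answer: [[1, 9, 15], [6, 6]]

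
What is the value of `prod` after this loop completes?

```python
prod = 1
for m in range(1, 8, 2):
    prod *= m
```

Product of 1, 3, 5, ... up to 7
`prod` takes the values: 1 → 3 → 15 → 105

Answer: 105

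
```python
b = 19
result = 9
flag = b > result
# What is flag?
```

Trace:
`b = 19` → b = 19
`result = 9` → result = 9
`flag = b > result` → flag = True
So flag = True

Answer: True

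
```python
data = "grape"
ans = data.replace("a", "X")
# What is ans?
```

Trace:
`data = "grape"` → data = 'grape'
`ans = data.replace("a", "X")` → ans = 'grXpe'
So ans = 'grXpe'

Answer: 'grXpe'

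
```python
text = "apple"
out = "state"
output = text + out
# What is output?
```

Trace:
`text = "apple"` → text = 'apple'
`out = "state"` → out = 'state'
`output = text + out` → output = 'applestate'
So output = 'applestate'

Answer: 'applestate'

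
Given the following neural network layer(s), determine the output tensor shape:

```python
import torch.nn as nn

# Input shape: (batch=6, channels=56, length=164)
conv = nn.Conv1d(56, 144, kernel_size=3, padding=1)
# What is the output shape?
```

Input: (6, 56, 164) -> Output: (6, 144, 164)

Answer: (6, 144, 164)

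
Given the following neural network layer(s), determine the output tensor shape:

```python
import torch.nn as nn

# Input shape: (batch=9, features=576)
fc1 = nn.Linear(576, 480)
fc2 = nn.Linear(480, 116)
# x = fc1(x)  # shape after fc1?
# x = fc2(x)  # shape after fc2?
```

Input: (9, 576) -> after fc1: (9, 480) -> Output: (9, 116)

Answer: (9, 116)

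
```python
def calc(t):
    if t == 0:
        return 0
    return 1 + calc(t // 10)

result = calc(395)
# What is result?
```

Count of digits of 395: 3

Answer: 3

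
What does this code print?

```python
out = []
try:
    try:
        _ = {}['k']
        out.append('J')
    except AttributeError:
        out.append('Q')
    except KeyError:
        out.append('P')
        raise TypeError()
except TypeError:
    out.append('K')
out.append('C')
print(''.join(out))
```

Execution trace: 'P' (inner except KeyError) → 'K' (outer except TypeError) → 'C' (after the try/except). Output: PKC

Answer: PKC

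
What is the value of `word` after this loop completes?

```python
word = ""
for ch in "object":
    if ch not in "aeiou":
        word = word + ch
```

Remove vowels from 'object'
`word` takes the values: "" → "b" → "bj" → "bjc" → "bjct"

Answer: "bjct"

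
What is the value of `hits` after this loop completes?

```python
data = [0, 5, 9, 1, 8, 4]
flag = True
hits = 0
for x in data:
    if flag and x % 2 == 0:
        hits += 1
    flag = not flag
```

Count even values at even positions
`hits` takes the values: 0 → 1 → 2

Answer: 2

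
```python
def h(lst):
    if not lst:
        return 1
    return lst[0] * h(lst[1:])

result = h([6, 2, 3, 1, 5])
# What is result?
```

Product over [6, 2, 3, 1, 5] = 6 * 2 * 3 * 1 * 5 = 180

Answer: 180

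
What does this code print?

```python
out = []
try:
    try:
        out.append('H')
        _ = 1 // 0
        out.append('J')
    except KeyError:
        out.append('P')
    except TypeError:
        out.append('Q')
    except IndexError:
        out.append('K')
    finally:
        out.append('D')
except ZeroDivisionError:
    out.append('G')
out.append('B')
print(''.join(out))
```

Execution trace: 'H' (try body) → 'D' (finally) → 'G' (outer except ZeroDivisionError) → 'B' (after the try/except). Output: HDGB

Answer: HDGB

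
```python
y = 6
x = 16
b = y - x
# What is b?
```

Trace:
`y = 6` → y = 6
`x = 16` → x = 16
`b = y - x` → b = -10
So b = -10

Answer: -10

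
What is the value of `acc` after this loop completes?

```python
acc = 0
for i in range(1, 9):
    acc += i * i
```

Sum of squares 1² to 8² = 204
`acc` takes the values: 0 → 1 → 5 → 14 → 30 → 55 → 91 → 140 → 204

Answer: 204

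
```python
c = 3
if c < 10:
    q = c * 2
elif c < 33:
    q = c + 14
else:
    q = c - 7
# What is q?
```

Trace:
`c = 3` → c = 3
`if c < 10: ...` → c < 10 is True → q = 6
So q = 6

Answer: 6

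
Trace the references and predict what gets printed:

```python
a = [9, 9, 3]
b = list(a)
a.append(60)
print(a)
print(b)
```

Key concept: list() constructor creates copy.
Step by step:
`a = [9, 9, 3]` → a = [9, 9, 3]
`b = list(a)` → b = [9, 9, 3]
`a.append(60)` → a = [9, 9, 3, 60]
`print(a)` → prints [9, 9, 3, 60]
`print(b)` → prints [9, 9, 3]

Answer:
[9, 9, 3, 60]
[9, 9, 3]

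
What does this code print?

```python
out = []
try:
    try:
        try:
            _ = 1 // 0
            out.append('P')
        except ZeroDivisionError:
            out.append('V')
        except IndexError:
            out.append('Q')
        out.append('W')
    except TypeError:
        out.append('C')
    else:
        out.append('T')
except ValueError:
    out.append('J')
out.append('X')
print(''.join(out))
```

Execution trace: 'V' (inner except ZeroDivisionError) → 'W' (try body, no exception) → 'T' (else) → 'X' (after the try/except). Output: VWTX

Answer: VWTX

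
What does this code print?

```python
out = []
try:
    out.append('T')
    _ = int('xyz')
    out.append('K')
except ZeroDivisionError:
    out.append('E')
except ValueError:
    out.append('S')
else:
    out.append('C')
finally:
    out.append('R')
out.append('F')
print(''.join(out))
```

Execution trace: 'T' (try body) → 'S' (except ValueError) → 'R' (finally) → 'F' (after the try/except). Output: TSRF

Answer: TSRF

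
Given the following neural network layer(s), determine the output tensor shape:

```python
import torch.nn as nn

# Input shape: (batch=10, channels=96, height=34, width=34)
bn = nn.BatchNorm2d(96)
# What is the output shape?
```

Input: (10, 96, 34, 34) -> Output: (10, 96, 34, 34)

Answer: (10, 96, 34, 34)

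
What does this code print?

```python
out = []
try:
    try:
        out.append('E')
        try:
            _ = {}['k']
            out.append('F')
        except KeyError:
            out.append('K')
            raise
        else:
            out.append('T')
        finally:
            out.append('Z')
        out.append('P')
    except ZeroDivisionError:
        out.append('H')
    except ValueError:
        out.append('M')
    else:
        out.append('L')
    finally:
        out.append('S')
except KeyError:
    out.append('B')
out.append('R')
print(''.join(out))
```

Execution trace: 'E' (try body) → 'K' (inner except KeyError) → 'Z' (inner finally) → 'S' (finally) → 'B' (outer except KeyError) → 'R' (after the try/except). Output: EKZSBR

Answer: EKZSBR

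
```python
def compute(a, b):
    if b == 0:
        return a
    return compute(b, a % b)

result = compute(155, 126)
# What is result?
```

compute(155, 126) -> compute(126, 29) -> compute(29, 10) -> compute(10, 9) -> compute(9, 1) -> compute(1, 0) -> 1

Answer: 1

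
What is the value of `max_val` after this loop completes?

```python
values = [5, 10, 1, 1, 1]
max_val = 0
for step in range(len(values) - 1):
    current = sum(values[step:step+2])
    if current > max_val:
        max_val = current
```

Max sum of 2-element window in [5, 10, 1, 1, 1]
`max_val` takes the values: 0 → 15

Answer: 15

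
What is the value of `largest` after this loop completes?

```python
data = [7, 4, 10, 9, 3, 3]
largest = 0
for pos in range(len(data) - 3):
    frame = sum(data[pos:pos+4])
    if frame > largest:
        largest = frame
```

Max sum of 4-element window in [7, 4, 10, 9, 3, 3]
`largest` takes the values: 0 → 30

Answer: 30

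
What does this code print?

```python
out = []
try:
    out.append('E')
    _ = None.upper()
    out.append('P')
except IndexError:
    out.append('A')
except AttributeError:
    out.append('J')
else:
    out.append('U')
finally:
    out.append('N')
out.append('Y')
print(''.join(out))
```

Execution trace: 'E' (try body) → 'J' (except AttributeError) → 'N' (finally) → 'Y' (after the try/except). Output: EJNY

Answer: EJNY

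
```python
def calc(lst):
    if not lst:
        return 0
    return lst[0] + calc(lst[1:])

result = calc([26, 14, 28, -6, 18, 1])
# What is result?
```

26 + 14 + 28 + (-6) + 18 + 1 + 0 = 81

Answer: 81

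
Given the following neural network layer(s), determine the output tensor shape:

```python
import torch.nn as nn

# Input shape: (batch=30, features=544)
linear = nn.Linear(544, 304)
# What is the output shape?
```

Input: (30, 544) -> Output: (30, 304)

Answer: (30, 304)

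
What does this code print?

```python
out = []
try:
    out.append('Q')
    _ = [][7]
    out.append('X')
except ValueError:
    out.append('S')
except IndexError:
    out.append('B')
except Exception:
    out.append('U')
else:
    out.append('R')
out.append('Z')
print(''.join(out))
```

Execution trace: 'Q' (try body) → 'B' (except IndexError) → 'Z' (after the try/except). Output: QBZ

Answer: QBZ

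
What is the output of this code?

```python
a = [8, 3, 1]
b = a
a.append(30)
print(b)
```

Key concept: basic list aliasing.
Step by step:
`a = [8, 3, 1]` → a = [8, 3, 1]
`b = a` → b = [8, 3, 1] (same object as a)
`a.append(30)` → a = [8, 3, 1, 30] (same object as b); b = [8, 3, 1, 30] (same object as a)
`print(b)` → prints [8, 3, 1, 30]

Answer: [8, 3, 1, 30]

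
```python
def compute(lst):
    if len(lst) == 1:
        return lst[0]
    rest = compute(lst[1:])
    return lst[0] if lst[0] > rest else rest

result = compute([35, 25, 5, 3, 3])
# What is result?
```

Recursive max over [35, 25, 5, 3, 3] = 35

Answer: 35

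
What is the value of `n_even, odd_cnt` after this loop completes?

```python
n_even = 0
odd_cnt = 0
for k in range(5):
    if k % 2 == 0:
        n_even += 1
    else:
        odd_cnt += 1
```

Count evens and odds in range(5)
`n_even, odd_cnt` takes the values: (0, 0) → (1, 0) → (1, 1) → (2, 1) → (2, 2) → (3, 2)

Answer: 3, 2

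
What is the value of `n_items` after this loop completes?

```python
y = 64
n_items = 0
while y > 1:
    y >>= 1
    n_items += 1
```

Count right shifts until 1
`n_items` takes the values: 0 → 1 → 2 → 3 → 4 → 5 → 6

Answer: 6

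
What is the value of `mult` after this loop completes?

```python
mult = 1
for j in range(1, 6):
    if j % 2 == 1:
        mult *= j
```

Product of odd numbers 1 to 5
`mult` takes the values: 1 → 3 → 15

Answer: 15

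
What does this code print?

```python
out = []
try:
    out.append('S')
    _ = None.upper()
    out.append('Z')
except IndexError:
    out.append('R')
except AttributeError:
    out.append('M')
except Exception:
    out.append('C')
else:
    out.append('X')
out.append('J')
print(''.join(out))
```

Execution trace: 'S' (try body) → 'M' (except AttributeError) → 'J' (after the try/except). Output: SMJ

Answer: SMJ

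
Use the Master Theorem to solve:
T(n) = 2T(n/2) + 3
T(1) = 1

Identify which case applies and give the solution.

a=2, b=2, f(n)=3. log_2(2) = 1. Since c=0 < 1, Case 1 applies: T(n) = Θ(n^log_b(a)) = O(n).

Answer: O(n) - Case 1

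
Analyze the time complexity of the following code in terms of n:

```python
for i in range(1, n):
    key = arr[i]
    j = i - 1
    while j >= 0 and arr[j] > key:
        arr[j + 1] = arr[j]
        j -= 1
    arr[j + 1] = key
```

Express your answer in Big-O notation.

This is Insertion sort. Time complexity: O(n²).

Answer: O(n²)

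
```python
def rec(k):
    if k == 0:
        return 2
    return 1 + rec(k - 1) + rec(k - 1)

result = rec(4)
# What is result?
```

rec(k) = 1 + 2·rec(k-1), rec(0)=2. Closed form: (2+1)·2^4 - 1 = 47.

Answer: 47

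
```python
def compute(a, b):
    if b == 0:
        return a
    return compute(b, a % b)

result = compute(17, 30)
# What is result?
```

compute(17, 30) -> compute(30, 17) -> compute(17, 13) -> compute(13, 4) -> compute(4, 1) -> compute(1, 0) -> 1

Answer: 1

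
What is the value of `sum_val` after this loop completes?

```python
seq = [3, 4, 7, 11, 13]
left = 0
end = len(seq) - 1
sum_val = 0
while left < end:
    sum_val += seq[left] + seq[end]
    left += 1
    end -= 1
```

Sum of pairs from ends
`sum_val` takes the values: 0 → 16 → 31

Answer: 31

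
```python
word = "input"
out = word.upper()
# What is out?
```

Trace:
`word = "input"` → word = 'input'
`out = word.upper()` → out = 'INPUT'
So out = 'INPUT'

Answer: 'INPUT'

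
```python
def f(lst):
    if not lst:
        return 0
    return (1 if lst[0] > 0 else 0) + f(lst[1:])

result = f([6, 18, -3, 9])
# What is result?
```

Count of positive elements in [6, 18, -3, 9] = 3

Answer: 3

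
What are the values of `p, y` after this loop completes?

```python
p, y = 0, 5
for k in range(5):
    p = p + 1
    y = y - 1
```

p goes 0→5, y goes 5→0
`p, y` takes the values: (0, 5) → (1, 5) → (1, 4) → (2, 4) → (2, 3) → (3, 3) → (3, 2) → (4, 2) → (4, 1) → (5, 1) → (5, 0)

Answer: 5, 0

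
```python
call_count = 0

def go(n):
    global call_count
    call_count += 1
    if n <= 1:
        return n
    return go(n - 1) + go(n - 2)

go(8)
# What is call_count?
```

Calls(n) = 1 + Calls(n-1) + Calls(n-2); Calls(0)=Calls(1)=1. For n=8 this gives 67.

Answer: 67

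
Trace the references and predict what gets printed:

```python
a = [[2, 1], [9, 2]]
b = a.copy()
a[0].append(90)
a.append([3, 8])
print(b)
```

Key concept: shallow copy with nested lists.
Step by step:
`a = [[2, 1], [9, 2]]` → a = [[2, 1], [9, 2]]
`b = a.copy()` → b = [[2, 1], [9, 2]]
`a[0].append(90)` → a = [[2, 1, 90], [9, 2]]; b = [[2, 1, 90], [9, 2]]
`a.append([3, 8])` → a = [[2, 1, 90], [9, 2], [3, 8]]
`print(b)` → prints [[2, 1, 90], [9, 2]]

Answer: [[2, 1, 90], [9, 2]]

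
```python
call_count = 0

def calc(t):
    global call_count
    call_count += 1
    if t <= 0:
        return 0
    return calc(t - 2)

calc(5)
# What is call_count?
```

Linear recursion stepping by 2: 4 calls from t=5 down to ≤0.

Answer: 4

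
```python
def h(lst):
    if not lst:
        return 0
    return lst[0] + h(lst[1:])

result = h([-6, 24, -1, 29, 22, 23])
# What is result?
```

(-6) + 24 + (-1) + 29 + 22 + 23 + 0 = 91

Answer: 91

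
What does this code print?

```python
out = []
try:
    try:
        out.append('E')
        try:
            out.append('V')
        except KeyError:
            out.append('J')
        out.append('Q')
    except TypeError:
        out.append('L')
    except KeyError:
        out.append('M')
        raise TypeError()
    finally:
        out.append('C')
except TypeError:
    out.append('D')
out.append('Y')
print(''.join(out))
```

Execution trace: 'E' (try body) → 'V' (inner try body, no exception) → 'Q' (try body, no exception) → 'C' (finally) → 'Y' (after the try/except). Output: EVQCY

Answer: EVQCY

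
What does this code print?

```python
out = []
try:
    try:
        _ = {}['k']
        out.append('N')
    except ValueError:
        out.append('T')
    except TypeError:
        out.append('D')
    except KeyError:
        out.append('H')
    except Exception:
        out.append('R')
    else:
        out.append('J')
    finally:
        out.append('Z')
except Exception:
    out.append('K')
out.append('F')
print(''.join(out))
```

Execution trace: 'H' (inner except KeyError) → 'Z' (inner finally) → 'F' (after the try/except). Output: HZF

Answer: HZF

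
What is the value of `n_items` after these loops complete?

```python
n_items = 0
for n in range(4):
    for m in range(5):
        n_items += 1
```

4 * 5 = 20
`n_items` takes the values: 0 → 1 → 2 → 3 → 4 → 5 → 6 → 7 → 8 → 9 → 10 → 11 → 12 → 13 → 14 → 15 → 16 → 17 → 18 → 19 → 20

Answer: 20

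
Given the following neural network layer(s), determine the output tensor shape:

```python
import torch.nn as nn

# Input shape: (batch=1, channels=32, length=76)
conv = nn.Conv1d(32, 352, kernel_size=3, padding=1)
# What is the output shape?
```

Input: (1, 32, 76) -> Output: (1, 352, 76)

Answer: (1, 352, 76)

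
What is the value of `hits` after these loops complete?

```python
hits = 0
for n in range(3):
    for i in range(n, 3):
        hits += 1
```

Upper triangle: 3 + 2 + ... + 1
`hits` takes the values: 0 → 1 → 2 → 3 → 4 → 5 → 6

Answer: 6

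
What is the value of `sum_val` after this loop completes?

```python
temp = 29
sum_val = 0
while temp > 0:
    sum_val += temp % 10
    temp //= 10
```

Sum digits of 29
`sum_val` takes the values: 0 → 9 → 11

Answer: 11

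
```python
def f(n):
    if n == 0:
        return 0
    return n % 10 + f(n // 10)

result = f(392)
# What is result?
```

Sum of digits of 392: 2 + 9 + 3 = 14

Answer: 14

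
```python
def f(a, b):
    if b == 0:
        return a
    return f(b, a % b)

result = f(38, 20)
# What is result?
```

f(38, 20) -> f(20, 18) -> f(18, 2) -> f(2, 0) -> 2

Answer: 2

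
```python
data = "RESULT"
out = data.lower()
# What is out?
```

Trace:
`data = "RESULT"` → data = 'RESULT'
`out = data.lower()` → out = 'result'
So out = 'result'

Answer: 'result'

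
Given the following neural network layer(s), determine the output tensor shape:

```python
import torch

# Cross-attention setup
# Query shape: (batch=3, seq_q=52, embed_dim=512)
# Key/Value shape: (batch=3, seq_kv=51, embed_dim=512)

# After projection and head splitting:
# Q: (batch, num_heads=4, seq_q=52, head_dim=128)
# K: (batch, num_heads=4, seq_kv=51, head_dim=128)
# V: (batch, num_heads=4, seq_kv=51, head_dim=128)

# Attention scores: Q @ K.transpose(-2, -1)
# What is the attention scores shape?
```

Input: (3, 52, 512) -> Output: (3, 4, 52, 51)

Answer: (3, 4, 52, 51)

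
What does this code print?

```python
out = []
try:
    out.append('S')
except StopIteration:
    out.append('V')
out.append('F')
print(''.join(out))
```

Execution trace: 'S' (try body, no exception) → 'F' (after the try/except). Output: SF

Answer: SF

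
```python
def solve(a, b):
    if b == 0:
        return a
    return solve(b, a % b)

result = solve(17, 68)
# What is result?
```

solve(17, 68) -> solve(68, 17) -> solve(17, 0) -> 17

Answer: 17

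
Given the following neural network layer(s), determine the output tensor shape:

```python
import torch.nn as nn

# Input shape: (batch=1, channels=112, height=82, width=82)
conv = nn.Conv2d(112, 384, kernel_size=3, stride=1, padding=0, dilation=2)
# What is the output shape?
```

Input: (1, 112, 82, 82) -> Output: (1, 384, 78, 78)

Answer: (1, 384, 78, 78)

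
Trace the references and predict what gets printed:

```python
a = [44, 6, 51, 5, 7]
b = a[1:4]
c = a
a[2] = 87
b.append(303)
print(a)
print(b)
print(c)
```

Key concept: slice vs alias.
Step by step:
`a = [44, 6, 51, 5, 7]` → a = [44, 6, 51, 5, 7]
`b = a[1:4]` → b = [6, 51, 5]
`c = a` → c = [44, 6, 51, 5, 7] (same object as a)
`a[2] = 87` → a = [44, 6, 87, 5, 7] (same object as c); c = [44, 6, 87, 5, 7] (same object as a)
`b.append(303)` → b = [6, 51, 5, 303]
`print(a)` → prints [44, 6, 87, 5, 7]
`print(b)` → prints [6, 51, 5, 303]
`print(c)` → prints [44, 6, 87, 5, 7]

Answer:
[44, 6, 87, 5, 7]
[6, 51, 5, 303]
[44, 6, 87, 5, 7]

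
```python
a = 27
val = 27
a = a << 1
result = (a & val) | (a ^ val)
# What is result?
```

Trace:
`a = 27` → a = 27
`val = 27` → val = 27
`a = a << 1` → a = 54
`result = (a & val) | (a ^ val)` → result = 63
So result = 63

Answer: 63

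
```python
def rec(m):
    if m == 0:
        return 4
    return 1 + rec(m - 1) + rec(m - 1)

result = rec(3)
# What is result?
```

rec(m) = 1 + 2·rec(m-1), rec(0)=4. Closed form: (4+1)·2^3 - 1 = 39.

Answer: 39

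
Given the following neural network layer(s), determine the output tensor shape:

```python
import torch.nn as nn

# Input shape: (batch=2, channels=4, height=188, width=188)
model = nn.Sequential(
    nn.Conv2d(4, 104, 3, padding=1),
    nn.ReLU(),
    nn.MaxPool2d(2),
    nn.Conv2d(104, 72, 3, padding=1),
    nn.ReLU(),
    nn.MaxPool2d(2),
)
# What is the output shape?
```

Input: (2, 4, 188, 188) -> after first Conv2d: (2, 104, 188, 188) -> after first MaxPool2d: (2, 104, 94, 94) -> after second Conv2d: (2, 72, 94, 94) -> Output: (2, 72, 47, 47)

Answer: (2, 72, 47, 47)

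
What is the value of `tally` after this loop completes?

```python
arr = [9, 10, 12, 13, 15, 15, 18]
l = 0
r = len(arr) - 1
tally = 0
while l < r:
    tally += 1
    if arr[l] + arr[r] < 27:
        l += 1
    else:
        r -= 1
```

Steps to find pair summing to 27
`tally` takes the values: 0 → 1 → 2 → 3 → 4 → 5 → 6

Answer: 6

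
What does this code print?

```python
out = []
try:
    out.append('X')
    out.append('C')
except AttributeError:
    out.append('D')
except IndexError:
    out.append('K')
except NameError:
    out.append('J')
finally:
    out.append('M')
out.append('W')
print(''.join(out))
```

Execution trace: 'X' (try body) → 'C' (try body, no exception) → 'M' (finally) → 'W' (after the try/except). Output: XCMW

Answer: XCMW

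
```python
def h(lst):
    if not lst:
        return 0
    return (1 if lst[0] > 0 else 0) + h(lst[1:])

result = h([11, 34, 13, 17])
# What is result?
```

Count of positive elements in [11, 34, 13, 17] = 4

Answer: 4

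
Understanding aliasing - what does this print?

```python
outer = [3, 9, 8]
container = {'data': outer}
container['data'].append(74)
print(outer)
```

Key concept: dict holds reference to list.
Step by step:
`outer = [3, 9, 8]` → outer = [3, 9, 8]
`container = {'data': outer}` → container = {'data': [3, 9, 8]}
`container['data'].append(74)` → outer = [3, 9, 8, 74]; container = {'data': [3, 9, 8, 74]}
`print(outer)` → prints [3, 9, 8, 74]

Answer: [3, 9, 8, 74]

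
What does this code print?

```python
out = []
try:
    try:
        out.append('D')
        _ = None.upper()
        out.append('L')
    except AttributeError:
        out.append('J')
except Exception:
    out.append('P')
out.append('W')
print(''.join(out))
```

Execution trace: 'D' (inner try body) → 'J' (inner except AttributeError) → 'W' (after the try/except). Output: DJW

Answer: DJW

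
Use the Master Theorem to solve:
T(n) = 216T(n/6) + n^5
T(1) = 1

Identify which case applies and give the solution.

a=216, b=6, f(n)=n^5. log_6(216) = 3. Since c=5 > 3 and the regularity condition holds (216(n/6)^5 = (216/6^5)n^5 with 216/6^5 < 1), Case 3 applies: T(n) = Θ(f(n)) = O(n^5).

Answer: O(n^5) - Case 3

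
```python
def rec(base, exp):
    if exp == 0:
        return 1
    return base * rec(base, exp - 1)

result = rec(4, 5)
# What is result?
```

rec(4, 5) = 4 * 4 * 4 * 4 * 4 = 1024

Answer: 1024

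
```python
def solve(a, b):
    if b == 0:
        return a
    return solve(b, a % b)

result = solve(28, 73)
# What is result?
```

solve(28, 73) -> solve(73, 28) -> solve(28, 17) -> solve(17, 11) -> solve(11, 6) -> solve(6, 5) -> solve(5, 1) -> solve(1, 0) -> 1

Answer: 1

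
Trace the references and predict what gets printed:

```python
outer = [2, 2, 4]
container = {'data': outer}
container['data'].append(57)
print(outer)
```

Key concept: dict holds reference to list.
Step by step:
`outer = [2, 2, 4]` → outer = [2, 2, 4]
`container = {'data': outer}` → container = {'data': [2, 2, 4]}
`container['data'].append(57)` → outer = [2, 2, 4, 57]; container = {'data': [2, 2, 4, 57]}
`print(outer)` → prints [2, 2, 4, 57]

Answer: [2, 2, 4, 57]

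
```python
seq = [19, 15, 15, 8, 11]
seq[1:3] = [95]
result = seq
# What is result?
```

Trace:
`seq = [19, 15, 15, 8, 11]` → seq = [19, 15, 15, 8, 11]
`seq[1:3] = [95]` → seq = [19, 95, 8, 11]
`result = seq` → result = [19, 95, 8, 11]
So result = [19, 95, 8, 11]

Answer: [19, 95, 8, 11]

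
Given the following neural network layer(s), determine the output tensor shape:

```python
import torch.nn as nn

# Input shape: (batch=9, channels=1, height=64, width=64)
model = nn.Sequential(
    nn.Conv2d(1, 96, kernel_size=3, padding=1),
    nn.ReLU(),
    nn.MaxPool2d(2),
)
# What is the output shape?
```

Input: (9, 1, 64, 64) -> after Conv2d: (9, 96, 64, 64) -> after ReLU: (9, 96, 64, 64) -> Output: (9, 96, 32, 32)

Answer: (9, 96, 32, 32)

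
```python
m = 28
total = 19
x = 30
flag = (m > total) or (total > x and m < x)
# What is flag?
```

Trace:
`m = 28` → m = 28
`total = 19` → total = 19
`x = 30` → x = 30
`flag = (m > total) or (total > x and m < x)` → flag = True
So flag = True

Answer: True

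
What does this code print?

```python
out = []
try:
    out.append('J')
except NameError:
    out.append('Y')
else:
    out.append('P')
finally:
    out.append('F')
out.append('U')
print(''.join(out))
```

Execution trace: 'J' (try body, no exception) → 'P' (else) → 'F' (finally) → 'U' (after the try/except). Output: JPFU

Answer: JPFU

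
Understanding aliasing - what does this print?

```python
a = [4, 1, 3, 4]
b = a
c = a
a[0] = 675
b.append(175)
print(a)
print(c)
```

Key concept: multiple aliases.
Step by step:
`a = [4, 1, 3, 4]` → a = [4, 1, 3, 4]
`b = a` → b = [4, 1, 3, 4] (same object as a)
`c = a` → c = [4, 1, 3, 4] (same object as a, b)
`a[0] = 675` → a = [675, 1, 3, 4] (same object as b, c); b = [675, 1, 3, 4] (same object as a, c); c = [675, 1, 3, 4] (same object as a, b)
`b.append(175)` → a = [675, 1, 3, 4, 175] (same object as b, c); b = [675, 1, 3, 4, 175] (same object as a, c); c = [675, 1, 3, 4, 175] (same object as a, b)
`print(a)` → prints [675, 1, 3, 4, 175]
`print(c)` → prints [675, 1, 3, 4, 175]

Answer:
[675, 1, 3, 4, 175]
[675, 1, 3, 4, 175]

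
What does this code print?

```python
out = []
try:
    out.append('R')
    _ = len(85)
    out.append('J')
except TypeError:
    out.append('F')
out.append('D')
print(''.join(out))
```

Execution trace: 'R' (try body) → 'F' (except TypeError) → 'D' (after the try/except). Output: RFD

Answer: RFD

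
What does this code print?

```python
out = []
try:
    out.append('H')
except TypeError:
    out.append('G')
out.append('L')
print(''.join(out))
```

Execution trace: 'H' (try body, no exception) → 'L' (after the try/except). Output: HL

Answer: HL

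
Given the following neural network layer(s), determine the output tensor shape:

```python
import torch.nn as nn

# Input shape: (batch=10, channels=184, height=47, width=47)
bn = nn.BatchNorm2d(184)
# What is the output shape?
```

Input: (10, 184, 47, 47) -> Output: (10, 184, 47, 47)

Answer: (10, 184, 47, 47)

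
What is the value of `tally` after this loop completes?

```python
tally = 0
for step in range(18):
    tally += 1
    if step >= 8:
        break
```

Loop breaks when step reaches 8, tally is 9
`tally` takes the values: 0 → 1 → 2 → 3 → 4 → 5 → 6 → 7 → 8 → 9

Answer: 9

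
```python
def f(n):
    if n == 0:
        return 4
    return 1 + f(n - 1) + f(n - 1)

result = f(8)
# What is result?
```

f(n) = 1 + 2·f(n-1), f(0)=4. Closed form: (4+1)·2^8 - 1 = 1279.

Answer: 1279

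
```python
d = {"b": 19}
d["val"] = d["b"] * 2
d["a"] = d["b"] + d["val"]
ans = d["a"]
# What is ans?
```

Trace:
`d = {"b": 19}` → d = {'b': 19}
`d["val"] = d["b"] * 2` → d = {'b': 19, 'val': 38}
`d["a"] = d["b"] + d["val"]` → d = {'b': 19, 'val': 38, 'a': 57}
`ans = d["a"]` → ans = 57
So ans = 57

Answer: 57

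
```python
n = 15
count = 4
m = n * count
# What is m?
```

Trace:
`n = 15` → n = 15
`count = 4` → count = 4
`m = n * count` → m = 60
So m = 60

Answer: 60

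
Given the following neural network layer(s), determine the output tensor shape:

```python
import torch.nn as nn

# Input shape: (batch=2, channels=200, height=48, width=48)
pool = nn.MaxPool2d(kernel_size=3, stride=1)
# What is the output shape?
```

Input: (2, 200, 48, 48) -> Output: (2, 200, 46, 46)

Answer: (2, 200, 46, 46)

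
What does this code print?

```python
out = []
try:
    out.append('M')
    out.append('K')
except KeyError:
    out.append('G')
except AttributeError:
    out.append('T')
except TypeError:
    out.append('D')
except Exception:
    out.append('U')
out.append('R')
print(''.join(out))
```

Execution trace: 'M' (try body) → 'K' (try body, no exception) → 'R' (after the try/except). Output: MKR

Answer: MKR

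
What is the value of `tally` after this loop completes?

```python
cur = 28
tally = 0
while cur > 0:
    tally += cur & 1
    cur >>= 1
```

Count set bits in 28 (binary: 0b11100)
`tally` takes the values: 0 → 1 → 2 → 3

Answer: 3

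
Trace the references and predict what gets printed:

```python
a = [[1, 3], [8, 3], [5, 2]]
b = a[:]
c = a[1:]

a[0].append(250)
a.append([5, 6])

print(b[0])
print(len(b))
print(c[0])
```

Key concept: slice with nested mutation.
Step by step:
`a = [[1, 3], [8, 3], [5, 2]]` → a = [[1, 3], [8, 3], [5, 2]]
`b = a[:]` → b = [[1, 3], [8, 3], [5, 2]]
`c = a[1:]` → c = [[8, 3], [5, 2]]
`a[0].append(250)` → a = [[1, 3, 250], [8, 3], [5, 2]]; b = [[1, 3, 250], [8, 3], [5, 2]]
`a.append([5, 6])` → a = [[1, 3, 250], [8, 3], [5, 2], [5, 6]]
`print(b[0])` → prints [1, 3, 250]
`print(len(b))` → prints 3
`print(c[0])` → prints [8, 3]

Answer:
[1, 3, 250]
3
[8, 3]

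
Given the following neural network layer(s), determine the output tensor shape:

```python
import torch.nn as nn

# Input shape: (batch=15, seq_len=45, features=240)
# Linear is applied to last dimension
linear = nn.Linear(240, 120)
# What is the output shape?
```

Input: (15, 45, 240) -> Output: (15, 45, 120)

Answer: (15, 45, 120)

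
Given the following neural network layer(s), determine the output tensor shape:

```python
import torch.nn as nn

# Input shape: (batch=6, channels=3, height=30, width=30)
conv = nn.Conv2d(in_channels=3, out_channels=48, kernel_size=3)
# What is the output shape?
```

Input: (6, 3, 30, 30) -> Output: (6, 48, 28, 28)

Answer: (6, 48, 28, 28)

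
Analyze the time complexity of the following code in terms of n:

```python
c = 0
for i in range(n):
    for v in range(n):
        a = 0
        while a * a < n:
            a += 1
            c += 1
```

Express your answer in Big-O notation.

Each loop level contributes: n × n × √n. Multiplying the contributions gives O(n^2√n).

Answer: O(n^2√n)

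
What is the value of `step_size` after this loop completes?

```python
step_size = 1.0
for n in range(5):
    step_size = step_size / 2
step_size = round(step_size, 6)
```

Halving LR 5 times: 1 / 2^5
`step_size` takes the values: 1.0 → 0.5 → 0.25 → 0.125 → 0.0625 → 0.03125

Answer: 0.03125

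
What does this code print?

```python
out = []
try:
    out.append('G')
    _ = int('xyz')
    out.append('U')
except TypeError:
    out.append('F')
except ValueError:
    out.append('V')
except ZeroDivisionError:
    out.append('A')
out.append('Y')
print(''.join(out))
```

Execution trace: 'G' (try body) → 'V' (except ValueError) → 'Y' (after the try/except). Output: GVY

Answer: GVY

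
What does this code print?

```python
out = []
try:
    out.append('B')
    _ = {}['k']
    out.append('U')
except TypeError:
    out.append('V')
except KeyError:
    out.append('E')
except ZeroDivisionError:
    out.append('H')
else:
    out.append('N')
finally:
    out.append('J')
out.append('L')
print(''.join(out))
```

Execution trace: 'B' (try body) → 'E' (except KeyError) → 'J' (finally) → 'L' (after the try/except). Output: BEJL

Answer: BEJL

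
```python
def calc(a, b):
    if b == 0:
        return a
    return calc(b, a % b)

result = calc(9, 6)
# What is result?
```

calc(9, 6) -> calc(6, 3) -> calc(3, 0) -> 3

Answer: 3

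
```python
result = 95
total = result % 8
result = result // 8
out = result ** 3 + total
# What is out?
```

Trace:
`result = 95` → result = 95
`total = result % 8` → total = 7
`result = result // 8` → result = 11
`out = result ** 3 + total` → out = 1338
So out = 1338

Answer: 1338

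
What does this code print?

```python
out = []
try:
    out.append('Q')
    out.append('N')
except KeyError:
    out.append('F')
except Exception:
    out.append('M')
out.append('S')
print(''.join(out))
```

Execution trace: 'Q' (try body) → 'N' (try body, no exception) → 'S' (after the try/except). Output: QNS

Answer: QNS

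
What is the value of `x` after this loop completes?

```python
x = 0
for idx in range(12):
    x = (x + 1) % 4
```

Increment mod 4, 12 times = 0
`x` takes the values: 0 → 1 → 2 → 3 → 0 → 1 → 2 → 3 → 0 → 1 → 2 → 3 → 0

Answer: 0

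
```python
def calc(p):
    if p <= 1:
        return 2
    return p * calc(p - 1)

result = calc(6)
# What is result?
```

calc(6) = 6 * 5 * 4 * 3 * 2 * 2 = 1440

Answer: 1440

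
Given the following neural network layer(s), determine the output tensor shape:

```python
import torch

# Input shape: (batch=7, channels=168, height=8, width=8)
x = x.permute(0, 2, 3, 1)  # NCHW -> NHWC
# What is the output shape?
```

Input: (7, 168, 8, 8) -> Output: (7, 8, 8, 168)

Answer: (7, 8, 8, 168)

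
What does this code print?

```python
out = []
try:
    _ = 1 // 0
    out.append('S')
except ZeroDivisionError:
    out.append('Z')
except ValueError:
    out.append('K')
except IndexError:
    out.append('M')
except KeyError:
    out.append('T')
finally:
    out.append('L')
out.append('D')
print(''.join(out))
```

Execution trace: 'Z' (except ZeroDivisionError) → 'L' (finally) → 'D' (after the try/except). Output: ZLD

Answer: ZLD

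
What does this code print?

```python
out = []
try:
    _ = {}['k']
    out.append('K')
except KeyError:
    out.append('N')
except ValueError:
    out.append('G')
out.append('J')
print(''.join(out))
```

Execution trace: 'N' (except KeyError) → 'J' (after the try/except). Output: NJ

Answer: NJ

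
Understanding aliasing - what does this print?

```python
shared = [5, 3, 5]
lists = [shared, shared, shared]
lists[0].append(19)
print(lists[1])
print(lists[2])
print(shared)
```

Key concept: list of same reference.
Step by step:
`shared = [5, 3, 5]` → shared = [5, 3, 5]
`lists = [shared, shared, shared]` → lists = [[5, 3, 5], [5, 3, 5], [5, 3, 5]]
`lists[0].append(19)` → shared = [5, 3, 5, 19]; lists = [[5, 3, 5, 19], [5, 3, 5, 19], [5, 3, 5, 19]]
`print(lists[1])` → prints [5, 3, 5, 19]
`print(lists[2])` → prints [5, 3, 5, 19]
`print(shared)` → prints [5, 3, 5, 19]

Answer:
[5, 3, 5, 19]
[5, 3, 5, 19]
[5, 3, 5, 19]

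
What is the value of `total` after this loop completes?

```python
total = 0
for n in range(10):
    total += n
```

Sum of 0 to 9 = 45
`total` takes the values: 0 → 1 → 3 → 6 → 10 → 15 → 21 → 28 → 36 → 45

Answer: 45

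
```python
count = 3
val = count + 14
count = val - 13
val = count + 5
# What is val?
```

Trace:
`count = 3` → count = 3
`val = count + 14` → val = 17
`count = val - 13` → count = 4
`val = count + 5` → val = 9
So val = 9

Answer: 9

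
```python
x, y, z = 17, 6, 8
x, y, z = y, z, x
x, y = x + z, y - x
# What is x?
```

Trace:
`x, y, z = 17, 6, 8` → x = 17; y = 6; z = 8
`x, y, z = y, z, x` → x = 6; y = 8; z = 17
`x, y = x + z, y - x` → x = 23; y = 2
So x = 23

Answer: 23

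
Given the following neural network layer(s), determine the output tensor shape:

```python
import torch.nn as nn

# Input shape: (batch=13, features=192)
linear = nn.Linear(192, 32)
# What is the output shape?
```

Input: (13, 192) -> Output: (13, 32)

Answer: (13, 32)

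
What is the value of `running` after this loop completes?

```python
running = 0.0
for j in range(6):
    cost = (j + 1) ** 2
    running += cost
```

Sum of squared losses 1² + 2² + ... + 6²
`running` takes the values: 0.0 → 1.0 → 5.0 → 14.0 → 30.0 → 55.0 → 91.0

Answer: 91.0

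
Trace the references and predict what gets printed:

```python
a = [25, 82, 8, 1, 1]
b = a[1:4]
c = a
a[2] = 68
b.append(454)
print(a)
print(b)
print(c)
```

Key concept: slice vs alias.
Step by step:
`a = [25, 82, 8, 1, 1]` → a = [25, 82, 8, 1, 1]
`b = a[1:4]` → b = [82, 8, 1]
`c = a` → c = [25, 82, 8, 1, 1] (same object as a)
`a[2] = 68` → a = [25, 82, 68, 1, 1] (same object as c); c = [25, 82, 68, 1, 1] (same object as a)
`b.append(454)` → b = [82, 8, 1, 454]
`print(a)` → prints [25, 82, 68, 1, 1]
`print(b)` → prints [82, 8, 1, 454]
`print(c)` → prints [25, 82, 68, 1, 1]

Answer:
[25, 82, 68, 1, 1]
[82, 8, 1, 454]
[25, 82, 68, 1, 1]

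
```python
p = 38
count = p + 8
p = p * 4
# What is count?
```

Trace:
`p = 38` → p = 38
`count = p + 8` → count = 46
`p = p * 4` → p = 152
So count = 46

Answer: 46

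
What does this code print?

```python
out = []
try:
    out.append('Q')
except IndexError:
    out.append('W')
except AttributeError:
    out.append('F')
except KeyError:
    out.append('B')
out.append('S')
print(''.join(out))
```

Execution trace: 'Q' (try body, no exception) → 'S' (after the try/except). Output: QS

Answer: QS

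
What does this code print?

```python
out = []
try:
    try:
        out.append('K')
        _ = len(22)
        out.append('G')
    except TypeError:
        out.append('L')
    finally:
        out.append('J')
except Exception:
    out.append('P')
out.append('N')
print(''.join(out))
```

Execution trace: 'K' (inner try body) → 'L' (inner except TypeError) → 'J' (inner finally) → 'N' (after the try/except). Output: KLJN

Answer: KLJN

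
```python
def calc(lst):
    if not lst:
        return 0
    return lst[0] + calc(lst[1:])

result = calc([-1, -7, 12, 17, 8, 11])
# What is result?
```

(-1) + (-7) + 12 + 17 + 8 + 11 + 0 = 40

Answer: 40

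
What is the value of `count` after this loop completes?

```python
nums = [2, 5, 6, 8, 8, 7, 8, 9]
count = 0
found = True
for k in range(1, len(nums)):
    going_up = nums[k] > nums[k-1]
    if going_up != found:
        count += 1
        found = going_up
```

Count direction changes in [2, 5, 6, 8, 8, 7, 8, 9]
`count` takes the values: 0 → 1 → 2

Answer: 2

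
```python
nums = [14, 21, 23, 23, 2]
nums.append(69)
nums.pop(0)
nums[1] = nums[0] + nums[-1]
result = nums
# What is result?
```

Trace:
`nums = [14, 21, 23, 23, 2]` → nums = [14, 21, 23, 23, 2]
`nums.append(69)` → nums = [14, 21, 23, 23, 2, 69]
`nums.pop(0)` → nums = [21, 23, 23, 2, 69]
`nums[1] = nums[0] + nums[-1]` → nums = [21, 90, 23, 2, 69]
`result = nums` → result = [21, 90, 23, 2, 69]
So result = [21, 90, 23, 2, 69]

Answer: [21, 90, 23, 2, 69]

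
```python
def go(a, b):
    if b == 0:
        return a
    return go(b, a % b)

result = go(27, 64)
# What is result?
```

go(27, 64) -> go(64, 27) -> go(27, 10) -> go(10, 7) -> go(7, 3) -> go(3, 1) -> go(1, 0) -> 1

Answer: 1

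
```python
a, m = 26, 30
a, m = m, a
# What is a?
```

Trace:
`a, m = 26, 30` → a = 26; m = 30
`a, m = m, a` → a = 30; m = 26
So a = 30

Answer: 30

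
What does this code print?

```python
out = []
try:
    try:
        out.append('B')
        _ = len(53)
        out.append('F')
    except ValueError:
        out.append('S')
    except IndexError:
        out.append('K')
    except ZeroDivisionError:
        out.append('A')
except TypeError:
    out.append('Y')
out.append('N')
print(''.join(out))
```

Execution trace: 'B' (try body) → 'Y' (outer except TypeError) → 'N' (after the try/except). Output: BYN

Answer: BYN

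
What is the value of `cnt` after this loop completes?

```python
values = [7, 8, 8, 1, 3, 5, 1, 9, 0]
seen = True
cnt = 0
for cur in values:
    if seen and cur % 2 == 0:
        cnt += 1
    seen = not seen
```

Count even values at even positions
`cnt` takes the values: 0 → 1 → 2

Answer: 2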